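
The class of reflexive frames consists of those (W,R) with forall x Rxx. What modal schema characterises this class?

□s → s

The condition is reflexivity. The T schema □s → s defines it.
Suppose □s→s is valid. At any x set V(s)={w : Rxw}. Then □s holds at x, so s holds at x, i.e. Rxx.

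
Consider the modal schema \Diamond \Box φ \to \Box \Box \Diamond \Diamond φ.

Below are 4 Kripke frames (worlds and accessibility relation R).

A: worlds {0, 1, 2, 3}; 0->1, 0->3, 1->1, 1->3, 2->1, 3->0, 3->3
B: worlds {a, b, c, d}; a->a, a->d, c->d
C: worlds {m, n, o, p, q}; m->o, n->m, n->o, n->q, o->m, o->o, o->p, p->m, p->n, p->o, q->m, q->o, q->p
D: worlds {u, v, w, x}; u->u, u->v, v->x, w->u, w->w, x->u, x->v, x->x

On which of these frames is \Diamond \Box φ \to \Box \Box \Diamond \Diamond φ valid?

A, C, D

This is the axiom for a generalized confluence (Geach) condition; its first-order frame correspondent is \forall x \forall y \forall z ((xRy \wedge x R^2 z) \to \exists w (yRw \wedge z R^2 w)).
A: condition met.
B: fails — aRa, aR²d but no w with aRw and dR²w.
C: condition met.
D: condition met.
Valid on: A, C, D.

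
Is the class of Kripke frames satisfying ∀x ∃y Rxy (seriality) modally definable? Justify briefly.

Definable; □p → ◇p defines it

The condition is seriality. A defining modal formula is □p → ◇p.
Suppose □p→◇p is valid. At any x set V(p)=W. Then □p at x, so ◇p at x, so x has a successor.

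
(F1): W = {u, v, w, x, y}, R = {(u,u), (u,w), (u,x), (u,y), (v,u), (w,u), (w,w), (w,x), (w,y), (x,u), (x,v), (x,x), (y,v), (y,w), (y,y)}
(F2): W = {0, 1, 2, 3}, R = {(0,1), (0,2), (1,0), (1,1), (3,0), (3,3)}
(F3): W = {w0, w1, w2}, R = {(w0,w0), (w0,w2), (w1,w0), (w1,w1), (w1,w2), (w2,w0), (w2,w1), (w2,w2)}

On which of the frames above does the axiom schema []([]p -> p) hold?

(F3)

Frame correspondent (Sahlqvist): forall x forall y (Rxy -> Ryy) — i.e. shift-reflexivity.
(F1): fails — Ryv but not Rvv.
(F2): fails — R10 but not R00.
(F3): ✓.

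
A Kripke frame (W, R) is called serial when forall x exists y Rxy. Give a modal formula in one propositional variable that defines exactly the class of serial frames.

This is seriality; the standard corresponding axiom is D: □r → ◇r.
Suppose □r→◇r is valid. At any x set V(r)=W. Then □r at x, so ◇r at x, so x has a successor.

□r → ◇r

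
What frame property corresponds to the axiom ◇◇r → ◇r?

This is a form of the 4 axiom.
Its frame correspondent is transitivity — ∀x ∀y ∀z (Rxy ∧ Ryz → Rxz).

Transitivity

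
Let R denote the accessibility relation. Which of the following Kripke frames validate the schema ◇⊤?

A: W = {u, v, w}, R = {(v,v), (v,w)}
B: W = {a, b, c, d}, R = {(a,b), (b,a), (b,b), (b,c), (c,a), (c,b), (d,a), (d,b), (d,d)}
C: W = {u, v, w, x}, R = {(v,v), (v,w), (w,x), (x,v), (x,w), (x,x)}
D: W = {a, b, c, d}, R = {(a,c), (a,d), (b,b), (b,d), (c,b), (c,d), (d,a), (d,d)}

The schema corresponds to seriality: ∀x ∃y Rxy.
A: fails — world u has no successor.
B: ✓.
C: fails — world u has no successor.
D: ✓.
Valid on: B, D.

B, D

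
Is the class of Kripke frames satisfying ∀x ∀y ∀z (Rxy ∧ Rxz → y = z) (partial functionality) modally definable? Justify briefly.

Yes — defined by ◇p → □p

This is a Sahlqvist condition; the CD axiom ◇p → □p defines it.
Suppose ◇p→□p is valid. Take Rxy, Rxz and set V(p)={y}. Then ◇p at x, so □p at x, so p at z, i.e. z=y.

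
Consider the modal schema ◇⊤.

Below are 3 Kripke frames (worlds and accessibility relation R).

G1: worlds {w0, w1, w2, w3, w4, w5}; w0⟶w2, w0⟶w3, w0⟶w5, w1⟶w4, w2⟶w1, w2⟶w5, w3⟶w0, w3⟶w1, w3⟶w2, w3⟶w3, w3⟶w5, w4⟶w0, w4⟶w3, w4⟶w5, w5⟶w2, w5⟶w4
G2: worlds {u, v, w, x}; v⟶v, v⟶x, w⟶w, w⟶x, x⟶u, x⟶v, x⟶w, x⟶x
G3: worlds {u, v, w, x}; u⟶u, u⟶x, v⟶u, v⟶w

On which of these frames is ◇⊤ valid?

G1

This is the axiom for seriality; its first-order frame correspondent is ∀x ∃y Rxy.
G1: holds.
G2: fails — world u has no successor.
G3: fails — world w has no successor.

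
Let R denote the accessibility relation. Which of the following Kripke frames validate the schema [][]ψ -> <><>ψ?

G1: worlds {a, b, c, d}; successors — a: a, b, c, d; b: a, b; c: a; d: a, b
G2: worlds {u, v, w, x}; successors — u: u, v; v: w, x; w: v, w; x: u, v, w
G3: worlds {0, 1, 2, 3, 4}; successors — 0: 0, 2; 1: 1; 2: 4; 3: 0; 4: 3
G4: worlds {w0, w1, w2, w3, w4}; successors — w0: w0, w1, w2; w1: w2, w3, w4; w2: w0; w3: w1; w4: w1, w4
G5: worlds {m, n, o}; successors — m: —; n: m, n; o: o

G1, G2, G3, G4

Frame correspondent (Sahlqvist): forall x exists w (x R^2 w & x R^2 w) — i.e. a generalized confluence (Geach) condition.
G1: satisfies the condition.
G2: satisfies the condition.
G3: satisfies the condition.
G4: satisfies the condition.
G5: fails — at m but no w with mR²w and mR²w.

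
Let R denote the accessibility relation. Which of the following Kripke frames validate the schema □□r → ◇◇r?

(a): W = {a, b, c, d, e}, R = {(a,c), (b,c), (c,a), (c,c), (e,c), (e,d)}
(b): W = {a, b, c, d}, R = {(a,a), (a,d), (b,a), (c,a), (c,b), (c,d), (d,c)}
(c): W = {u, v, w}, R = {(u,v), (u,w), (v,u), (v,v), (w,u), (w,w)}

(b), (c)

This is the axiom for a generalized confluence (Geach) condition; its first-order frame correspondent is ∀x ∃w (xR²w ∧ xR²w).
(a): fails — at d but no w with dR²w and dR²w.
(b): ✓.
(c): ✓.
Valid on: (b), (c).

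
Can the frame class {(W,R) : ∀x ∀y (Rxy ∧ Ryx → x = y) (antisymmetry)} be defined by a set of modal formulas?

Modal frame validity is preserved under surjective bounded morphisms.
The 4-cycle (worlds s,t,u,v with s→t→u→v→s) is antisymmetric. Sending even-indexed worlds to • and odd-indexed worlds to ∘ is a surjective bounded morphism onto the two-world frame with •↔∘, which is not antisymmetric.
So the class is not modally definable.

No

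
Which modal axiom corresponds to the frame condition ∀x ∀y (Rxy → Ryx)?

s → □◇s

A defining formula is s → □◇s (the B axiom).
Suppose s→□◇s is valid. Take Rxy and set V(s)={x}. Then s at x, so □◇s at x, so ◇s at y, so some z with Ryz has s; z=x, i.e. Ryx.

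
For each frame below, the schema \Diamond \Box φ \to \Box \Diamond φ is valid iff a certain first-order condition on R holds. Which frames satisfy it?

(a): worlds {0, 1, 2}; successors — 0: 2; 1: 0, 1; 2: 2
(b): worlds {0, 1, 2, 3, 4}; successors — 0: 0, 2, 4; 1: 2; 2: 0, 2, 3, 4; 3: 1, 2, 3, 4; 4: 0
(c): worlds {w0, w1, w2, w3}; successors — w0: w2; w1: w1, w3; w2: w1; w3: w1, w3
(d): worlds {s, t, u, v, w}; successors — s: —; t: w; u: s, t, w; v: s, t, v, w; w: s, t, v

This is the axiom for convergence; its first-order frame correspondent is \forall x \forall y \forall z (Rxy \wedge Rxz \to \exists w (Ryw \wedge Rzw)).
(a): fails — R10 and R11 but 0 and 1 have no common successor.
(b): fails — R23 and R24 but 3 and 4 have no common successor.
(c): satisfies the condition.
(d): fails — Ruw and Rut but w and t have no common successor.

(c)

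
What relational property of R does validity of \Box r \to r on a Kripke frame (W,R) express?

Suppose □r→r is valid. At any x set V(r)={w : Rxw}. Then □r holds at x, so r holds at x, i.e. Rxx.
Conversely, on a frame with reflexivity the schema holds at every world under every valuation.
So the correspondent is reflexivity.

reflexivity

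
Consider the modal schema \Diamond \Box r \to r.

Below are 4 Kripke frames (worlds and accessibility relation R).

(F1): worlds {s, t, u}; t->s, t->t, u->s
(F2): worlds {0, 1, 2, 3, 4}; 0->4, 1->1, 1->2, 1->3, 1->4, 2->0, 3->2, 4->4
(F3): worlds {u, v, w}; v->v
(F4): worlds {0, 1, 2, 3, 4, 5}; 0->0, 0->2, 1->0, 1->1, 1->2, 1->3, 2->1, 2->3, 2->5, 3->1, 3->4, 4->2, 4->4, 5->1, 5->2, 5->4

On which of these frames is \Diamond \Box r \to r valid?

(F3)

This is the axiom for symmetry; its first-order frame correspondent is \forall x \forall y (Rxy \to Ryx).
(F1): fails — Rts but not Rst.
(F2): fails — R32 but not R23.
(F3): satisfies the condition.
(F4): fails — R10 but not R01.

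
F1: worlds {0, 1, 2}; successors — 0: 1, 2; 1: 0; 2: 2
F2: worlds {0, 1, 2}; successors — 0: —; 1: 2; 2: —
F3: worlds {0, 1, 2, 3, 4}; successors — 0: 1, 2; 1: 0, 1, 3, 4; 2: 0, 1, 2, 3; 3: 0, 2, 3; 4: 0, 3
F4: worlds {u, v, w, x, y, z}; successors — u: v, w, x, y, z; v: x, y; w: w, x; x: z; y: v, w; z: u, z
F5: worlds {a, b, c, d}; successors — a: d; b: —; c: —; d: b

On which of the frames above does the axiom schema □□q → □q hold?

F3

The schema corresponds to density: ∀x ∀y (Rxy → ∃z (Rxz ∧ Rzy)).
F1: fails — R01 but no z with R0z and Rz1.
F2: fails — R12 but no z with R1z and Rz2.
F3: ✓.
F4: fails — Rvx but no t with Rvt and Rtx.
F5: fails — Rdb but no z with Rdz and Rzb.
Valid on: F3.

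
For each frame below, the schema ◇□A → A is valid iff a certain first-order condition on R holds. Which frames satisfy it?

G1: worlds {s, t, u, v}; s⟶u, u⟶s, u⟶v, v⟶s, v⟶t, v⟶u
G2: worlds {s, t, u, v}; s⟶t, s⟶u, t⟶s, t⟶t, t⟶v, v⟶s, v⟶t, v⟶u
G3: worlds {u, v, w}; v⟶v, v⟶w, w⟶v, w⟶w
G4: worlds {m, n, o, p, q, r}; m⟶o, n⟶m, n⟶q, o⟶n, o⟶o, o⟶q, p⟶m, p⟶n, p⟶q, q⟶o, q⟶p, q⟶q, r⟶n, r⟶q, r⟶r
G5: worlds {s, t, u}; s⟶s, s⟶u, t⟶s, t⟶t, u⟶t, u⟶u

This is the axiom for symmetry; its first-order frame correspondent is ∀x ∀y (Rxy → Ryx).
G1: fails — Rvt but not Rtv.
G2: fails — Rvu but not Ruv.
G3: satisfies the condition.
G4: fails — Ron but not Rno.
G5: fails — Rut but not Rtu.
Valid on: G3.

G3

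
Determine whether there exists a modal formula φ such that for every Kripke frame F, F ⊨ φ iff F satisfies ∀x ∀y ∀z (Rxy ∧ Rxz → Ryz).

This is a Sahlqvist condition; the 5 axiom ◇q → □◇q defines it.

Yes — defined by ◇q → □◇q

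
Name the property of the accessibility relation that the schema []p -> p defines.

Suppose □p→p is valid. At any x set V(p)={w : Rxw}. Then □p holds at x, so p holds at x, i.e. Rxx.

reflexivity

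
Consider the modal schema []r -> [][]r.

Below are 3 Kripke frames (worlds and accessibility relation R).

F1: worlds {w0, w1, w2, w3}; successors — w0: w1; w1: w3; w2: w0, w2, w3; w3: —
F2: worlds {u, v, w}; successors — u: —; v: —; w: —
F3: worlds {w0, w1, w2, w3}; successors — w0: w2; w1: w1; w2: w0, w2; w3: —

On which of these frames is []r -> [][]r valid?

F2

The schema corresponds to transitivity: forall x forall y forall z (Rxy & Ryz -> Rxz).
F1: fails — Rw0w1 and Rw1w3 but not Rw0w3.
F2: holds.
F3: fails — Rw0w2 and Rw2w0 but not Rw0w0.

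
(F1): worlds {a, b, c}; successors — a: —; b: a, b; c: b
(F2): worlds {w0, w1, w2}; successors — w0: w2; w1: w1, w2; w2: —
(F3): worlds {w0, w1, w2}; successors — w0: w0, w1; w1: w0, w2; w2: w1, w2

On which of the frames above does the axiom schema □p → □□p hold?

(F2)

The schema corresponds to transitivity: ∀x ∀y ∀z (Rxy ∧ Ryz → Rxz).
(F1): fails — Rcb and Rba but not Rca.
(F2): holds.
(F3): fails — Rw1w2 and Rw2w1 but not Rw1w1.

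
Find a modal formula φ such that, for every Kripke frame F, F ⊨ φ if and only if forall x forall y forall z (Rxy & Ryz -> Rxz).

The condition is transitivity. The 4 schema □p → □□p defines it.
Suppose □p→□□p is valid. Take Rxy, Ryz and set V(p)={w : Rxw}. Then □p at x, so □□p at x, so □p at y, so p at z, i.e. Rxz.

□p → □□p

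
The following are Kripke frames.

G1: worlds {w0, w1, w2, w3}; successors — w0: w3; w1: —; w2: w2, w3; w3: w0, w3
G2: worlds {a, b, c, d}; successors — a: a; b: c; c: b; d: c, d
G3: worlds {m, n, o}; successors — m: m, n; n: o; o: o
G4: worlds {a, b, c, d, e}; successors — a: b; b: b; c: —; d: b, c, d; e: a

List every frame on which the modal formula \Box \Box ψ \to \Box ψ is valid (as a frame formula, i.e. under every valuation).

Frame correspondent (Sahlqvist): \forall x \forall y (Rxy \to \exists z (Rxz \wedge Rzy)) — i.e. density.
G1: satisfies the condition.
G2: fails — Rbc but no z with Rbz and Rzc.
G3: satisfies the condition.
G4: fails — Rea but no z with Rez and Rza.
Valid on: G1, G3.

G1, G3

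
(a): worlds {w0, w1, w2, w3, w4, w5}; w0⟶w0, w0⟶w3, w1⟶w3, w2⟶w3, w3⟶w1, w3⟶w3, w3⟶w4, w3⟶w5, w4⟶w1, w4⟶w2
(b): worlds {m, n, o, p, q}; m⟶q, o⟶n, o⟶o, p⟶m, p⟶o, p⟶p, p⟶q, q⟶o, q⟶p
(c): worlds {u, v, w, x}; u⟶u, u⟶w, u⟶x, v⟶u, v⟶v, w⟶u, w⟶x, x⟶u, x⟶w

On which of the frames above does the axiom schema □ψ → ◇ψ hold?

(c)

The schema corresponds to seriality: ∀x ∃y Rxy.
(a): fails — world w5 has no successor.
(b): fails — world n has no successor.
(c): satisfies the condition.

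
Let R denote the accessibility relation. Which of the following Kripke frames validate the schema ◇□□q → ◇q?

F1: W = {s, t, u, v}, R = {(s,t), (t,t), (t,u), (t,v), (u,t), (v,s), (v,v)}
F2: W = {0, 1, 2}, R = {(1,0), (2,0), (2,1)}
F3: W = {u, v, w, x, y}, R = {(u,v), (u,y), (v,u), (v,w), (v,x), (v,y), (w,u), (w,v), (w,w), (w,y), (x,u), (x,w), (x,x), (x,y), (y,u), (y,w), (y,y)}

This is the axiom for a generalized confluence (Geach) condition; its first-order frame correspondent is ∀x ∀y (xRy → ∃w (yR²w ∧ xRw)).
F1: ✓.
F2: fails — 1R0 but no w with 0R²w and 1Rw.
F3: ✓.
Valid on: F1, F3.

F1, F3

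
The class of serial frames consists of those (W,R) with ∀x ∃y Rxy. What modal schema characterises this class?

A defining formula is □q → ◇q (the D axiom).

□q → ◇q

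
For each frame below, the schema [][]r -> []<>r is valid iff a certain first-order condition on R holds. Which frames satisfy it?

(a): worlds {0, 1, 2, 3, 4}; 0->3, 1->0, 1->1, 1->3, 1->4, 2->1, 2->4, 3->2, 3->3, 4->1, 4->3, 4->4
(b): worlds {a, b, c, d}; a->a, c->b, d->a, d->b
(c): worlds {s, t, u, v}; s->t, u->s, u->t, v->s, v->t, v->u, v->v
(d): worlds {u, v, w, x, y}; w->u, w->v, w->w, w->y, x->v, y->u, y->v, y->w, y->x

This is the axiom for a generalized confluence (Geach) condition; its first-order frame correspondent is forall x forall z (xRz -> exists w (x R^2 w & zRw)).
(a): satisfies the condition.
(b): fails — cRb but no w with cR²w and bRw.
(c): fails — sRt but no w with sR²w and tRw.
(d): fails — wRu but no t with wR²t and uRt.

(a)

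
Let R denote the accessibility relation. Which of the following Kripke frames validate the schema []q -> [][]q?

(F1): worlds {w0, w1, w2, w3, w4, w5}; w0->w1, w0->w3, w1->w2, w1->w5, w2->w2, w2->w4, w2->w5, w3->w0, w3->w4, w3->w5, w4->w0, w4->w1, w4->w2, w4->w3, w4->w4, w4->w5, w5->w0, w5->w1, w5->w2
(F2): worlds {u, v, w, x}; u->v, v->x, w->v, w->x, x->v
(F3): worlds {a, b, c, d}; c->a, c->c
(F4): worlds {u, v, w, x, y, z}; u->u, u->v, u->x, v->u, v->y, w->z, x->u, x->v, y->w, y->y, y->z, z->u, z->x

(F3)

The schema corresponds to transitivity: forall x forall y forall z (Rxy & Ryz -> Rxz).
(F1): fails — Rw0w1 and Rw1w5 but not Rw0w5.
(F2): fails — Ruv and Rvx but not Rux.
(F3): holds.
(F4): fails — Ruv and Rvy but not Ruy.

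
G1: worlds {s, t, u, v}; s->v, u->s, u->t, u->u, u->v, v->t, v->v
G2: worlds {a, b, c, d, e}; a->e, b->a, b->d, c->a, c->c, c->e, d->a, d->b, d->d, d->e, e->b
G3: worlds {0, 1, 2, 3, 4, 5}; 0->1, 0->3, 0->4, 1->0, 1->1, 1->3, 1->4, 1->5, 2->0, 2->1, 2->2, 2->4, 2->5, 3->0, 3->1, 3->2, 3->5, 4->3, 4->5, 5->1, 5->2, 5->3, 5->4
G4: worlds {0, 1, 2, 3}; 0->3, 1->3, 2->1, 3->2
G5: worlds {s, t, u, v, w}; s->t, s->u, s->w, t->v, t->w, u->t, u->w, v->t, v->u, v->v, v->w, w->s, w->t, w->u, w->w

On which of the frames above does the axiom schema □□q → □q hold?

This is the axiom for density; its first-order frame correspondent is ∀x ∀y (Rxy → ∃z (Rxz ∧ Rzy)).
G1: holds.
G2: fails — Reb but no z with Rez and Rzb.
G3: holds.
G4: fails — R32 but no z with R3z and Rz2.
G5: holds.
Valid on: G1, G3, G5.

G1, G3, G5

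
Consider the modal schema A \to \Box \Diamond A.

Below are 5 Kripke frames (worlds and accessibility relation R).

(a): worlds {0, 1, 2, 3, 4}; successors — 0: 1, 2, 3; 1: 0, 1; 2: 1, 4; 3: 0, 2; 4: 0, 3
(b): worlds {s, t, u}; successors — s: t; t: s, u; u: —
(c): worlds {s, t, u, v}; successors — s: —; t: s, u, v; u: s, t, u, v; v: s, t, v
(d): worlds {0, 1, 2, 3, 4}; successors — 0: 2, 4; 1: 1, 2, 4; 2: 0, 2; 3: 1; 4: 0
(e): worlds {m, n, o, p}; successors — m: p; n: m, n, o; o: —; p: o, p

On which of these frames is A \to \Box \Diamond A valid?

This is the axiom for symmetry; its first-order frame correspondent is \forall x \forall y (Rxy \to Ryx).
(a): fails — R32 but not R23.
(b): fails — Rtu but not Rut.
(c): fails — Ruv but not Rvu.
(d): fails — R12 but not R21.
(e): fails — Rno but not Ron.
Valid on no frame.

none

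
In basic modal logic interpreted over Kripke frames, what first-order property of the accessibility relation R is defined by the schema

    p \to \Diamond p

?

Equivalently (dual form): □p → p.
Suppose □p→p is valid. At any x set V(p)={w : Rxw}. Then □p holds at x, so p holds at x, i.e. Rxx.

Reflexivity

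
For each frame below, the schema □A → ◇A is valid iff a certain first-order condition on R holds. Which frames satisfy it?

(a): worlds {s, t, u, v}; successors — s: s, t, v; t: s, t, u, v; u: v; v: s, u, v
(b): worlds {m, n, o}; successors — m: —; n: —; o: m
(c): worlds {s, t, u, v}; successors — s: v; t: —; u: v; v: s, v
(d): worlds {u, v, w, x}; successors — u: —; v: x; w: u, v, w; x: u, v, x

(a)

This is the axiom for seriality; its first-order frame correspondent is ∀x ∃y Rxy.
(a): satisfies the condition.
(b): fails — world m has no successor.
(c): fails — world t has no successor.
(d): fails — world u has no successor.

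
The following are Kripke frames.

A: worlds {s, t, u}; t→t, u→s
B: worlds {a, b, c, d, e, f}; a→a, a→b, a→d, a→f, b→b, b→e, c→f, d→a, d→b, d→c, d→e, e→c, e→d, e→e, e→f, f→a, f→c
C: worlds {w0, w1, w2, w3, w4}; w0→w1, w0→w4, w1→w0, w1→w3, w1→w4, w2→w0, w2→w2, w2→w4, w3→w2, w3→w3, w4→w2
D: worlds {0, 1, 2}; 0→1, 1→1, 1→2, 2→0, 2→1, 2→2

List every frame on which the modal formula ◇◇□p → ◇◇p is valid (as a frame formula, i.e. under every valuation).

The schema corresponds to a generalized confluence (Geach) condition: ∀x ∀y (xR²y → ∃w (yRw ∧ xR²w)).
A: ✓.
B: fails — cR²c but no w with cRw and cR²w.
C: ✓.
D: ✓.

A, C, D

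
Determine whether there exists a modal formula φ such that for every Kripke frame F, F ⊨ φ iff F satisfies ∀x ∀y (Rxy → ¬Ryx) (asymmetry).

No — not modally definable

If a class were modally definable it would be closed under surjective bounded morphisms (Goldblatt–Thomason).
The 5-cycle (worlds s,t,u,v,w with s→t→u→v→w→s) is asymmetric. Mapping every world to a single reflexive point • is a surjective bounded morphism, and the reflexive point is not asymmetric (R•• but asymmetry requires ¬R••).
So no modal formula (or set of formulas) defines exactly the asymmetric frames.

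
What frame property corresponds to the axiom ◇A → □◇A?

Suppose ◇A→□◇A is valid. Take Rxy, Rxz and set V(A)={y}. Then ◇A at x, so □◇A at x, so ◇A at z, so some w with Rzw has A; w=y, i.e. Rzy. By symmetry of the argument, Ryz.

The Euclidean property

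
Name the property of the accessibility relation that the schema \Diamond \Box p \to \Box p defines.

the Euclidean property: \forall x \forall y \forall z (Rxy \wedge Rxz \to Ryz)

This is frame-equivalent to ◇p → □◇p (substitute ¬p for p and contrapose).
Suppose ◇p→□◇p is valid. Take Rxy, Rxz and set V(p)={y}. Then ◇p at x, so □◇p at x, so ◇p at z, so some w with Rzw has p; w=y, i.e. Rzy. By symmetry of the argument, Ryz.
The converse is a direct semantic check.
So the correspondent is the Euclidean property.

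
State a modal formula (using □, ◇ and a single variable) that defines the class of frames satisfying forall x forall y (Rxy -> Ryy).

□(□r → r)

A defining formula is □(□r → r) (the T□ axiom).
Suppose □(□r→r) is valid. Take Rxy and set V(r)={w : Ryw}. Then at y, □r holds; since □(□r→r) at x, □r→r at y, so r at y, i.e. Ryy.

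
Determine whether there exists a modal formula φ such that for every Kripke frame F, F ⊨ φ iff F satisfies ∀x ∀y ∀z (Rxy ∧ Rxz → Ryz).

Definable; ◇p → □◇p defines it

This is a Sahlqvist condition; the 5 axiom ◇p → □◇p defines it.
Suppose ◇p→□◇p is valid. Take Rxy, Rxz and set V(p)={y}. Then ◇p at x, so □◇p at x, so ◇p at z, so some w with Rzw has p; w=y, i.e. Rzy. By symmetry of the argument, Ryz.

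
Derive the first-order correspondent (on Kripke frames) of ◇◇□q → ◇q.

∀x ∀y (xR²y → ∃w (yRw ∧ xRw))

This is a Sahlqvist (Geach-type) schema ◇^2□^1q → □^0◇^1q.
Minimal-valuation argument: fix x; take any y with xR^2y and any z with xR^0z. Set V(q) to the set of worlds R-reachable from y in exactly 1 step. Then □^1q holds at y, so the antecedent holds at x; validity forces ◇^1q at z, giving a w with zR^1w and yR^1w.
First-order correspondent: ∀x ∀y (xR²y → ∃w (yRw ∧ xRw)).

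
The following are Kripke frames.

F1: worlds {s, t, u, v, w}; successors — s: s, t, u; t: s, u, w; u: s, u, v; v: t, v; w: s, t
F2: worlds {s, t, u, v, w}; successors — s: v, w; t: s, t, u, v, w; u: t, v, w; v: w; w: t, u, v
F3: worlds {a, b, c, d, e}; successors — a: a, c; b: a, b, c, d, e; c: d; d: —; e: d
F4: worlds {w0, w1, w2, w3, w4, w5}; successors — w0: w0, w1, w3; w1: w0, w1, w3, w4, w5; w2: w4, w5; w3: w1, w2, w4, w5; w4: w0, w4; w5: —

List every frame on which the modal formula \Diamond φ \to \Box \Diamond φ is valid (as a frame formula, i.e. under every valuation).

The schema corresponds to the Euclidean property: \forall x \forall y \forall z (Rxy \wedge Rxz \to Ryz).
F1: fails — Rsu and Rst but not Rut.
F2: fails — Rsv and Rsv but not Rvv.
F3: fails — Rac and Raa but not Rca.
F4: fails — Rw0w3 and Rw0w0 but not Rw3w0.
Valid on no frame.

none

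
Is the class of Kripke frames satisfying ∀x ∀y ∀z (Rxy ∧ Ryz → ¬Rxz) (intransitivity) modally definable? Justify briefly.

No — not modally definable

Modal frame validity is preserved under surjective bounded morphisms.
The 5-cycle (worlds s,t,u,v,w with s→t→u→v→w→s) is intransitive. Mapping every world to a single reflexive point • is a surjective bounded morphism; the reflexive point is not intransitive (R••∧R•• but R••).
So no modal formula (or set of formulas) defines exactly the intransitive frames.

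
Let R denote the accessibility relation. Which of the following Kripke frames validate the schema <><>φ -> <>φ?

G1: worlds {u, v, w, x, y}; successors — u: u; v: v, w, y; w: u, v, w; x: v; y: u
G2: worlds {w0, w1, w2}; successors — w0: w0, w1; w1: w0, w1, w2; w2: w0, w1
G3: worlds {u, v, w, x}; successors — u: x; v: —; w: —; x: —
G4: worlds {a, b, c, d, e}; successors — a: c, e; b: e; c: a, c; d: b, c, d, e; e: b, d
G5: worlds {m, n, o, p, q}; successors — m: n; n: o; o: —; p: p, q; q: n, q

G3

This is the axiom for transitivity; its first-order frame correspondent is forall x forall y forall z (Rxy & Ryz -> Rxz).
G1: fails — Rvw and Rwu but not Rvu.
G2: fails — Rw0w1 and Rw1w2 but not Rw0w2.
G3: holds.
G4: fails — Reb and Rbe but not Ree.
G5: fails — Rqn and Rno but not Rqo.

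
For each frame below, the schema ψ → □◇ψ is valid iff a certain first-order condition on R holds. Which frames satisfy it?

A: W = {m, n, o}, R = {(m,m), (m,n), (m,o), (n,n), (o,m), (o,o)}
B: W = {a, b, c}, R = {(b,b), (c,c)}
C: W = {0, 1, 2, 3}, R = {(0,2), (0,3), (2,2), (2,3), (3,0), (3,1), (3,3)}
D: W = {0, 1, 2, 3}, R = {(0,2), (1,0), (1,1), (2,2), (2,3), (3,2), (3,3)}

B

Frame correspondent (Sahlqvist): ∀x ∀y (Rxy → Ryx) — i.e. symmetry.
A: fails — Rmn but not Rnm.
B: ✓.
C: fails — R02 but not R20.
D: fails — R10 but not R01.
Valid on: B.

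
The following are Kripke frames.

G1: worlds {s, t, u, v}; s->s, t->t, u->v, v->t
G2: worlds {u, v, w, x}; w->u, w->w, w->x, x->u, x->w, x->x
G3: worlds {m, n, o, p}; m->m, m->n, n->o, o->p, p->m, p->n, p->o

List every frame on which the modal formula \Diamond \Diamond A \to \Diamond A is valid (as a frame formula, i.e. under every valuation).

Frame correspondent (Sahlqvist): \forall x \forall y \forall z (Rxy \wedge Ryz \to Rxz) — i.e. transitivity.
G1: fails — Ruv and Rvt but not Rut.
G2: satisfies the condition.
G3: fails — Rop and Rpm but not Rom.
Valid on: G2.

G2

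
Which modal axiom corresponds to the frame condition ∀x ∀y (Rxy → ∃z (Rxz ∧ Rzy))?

A defining formula is □□q → □q (the C4 axiom).
Suppose □□q→□q is valid. Take Rxy and set V(q)={w : xR²w}. Then □□q at x, so □q at x, so q at y, i.e. ∃z(Rxz∧Rzy).

□□q → □q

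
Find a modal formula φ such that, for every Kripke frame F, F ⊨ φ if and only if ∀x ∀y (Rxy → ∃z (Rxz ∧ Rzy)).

The condition is density. The C4 schema □□ψ → □ψ defines it.

□□ψ → □ψ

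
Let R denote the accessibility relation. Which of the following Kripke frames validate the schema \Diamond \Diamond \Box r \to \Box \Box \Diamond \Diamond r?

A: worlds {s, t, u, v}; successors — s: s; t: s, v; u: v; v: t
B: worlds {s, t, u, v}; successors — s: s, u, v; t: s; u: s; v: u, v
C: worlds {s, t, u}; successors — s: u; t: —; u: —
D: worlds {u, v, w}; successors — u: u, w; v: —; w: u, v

B, C

This is the axiom for a generalized confluence (Geach) condition; its first-order frame correspondent is \forall x \forall y \forall z ((x R^2 y \wedge x R^2 z) \to \exists w (yRw \wedge z R^2 w)).
A: fails — vR²v, vR²s but no w with vRw and sR²w.
B: holds.
C: holds.
D: fails — uR²u, uR²v but no t with uRt and vR²t.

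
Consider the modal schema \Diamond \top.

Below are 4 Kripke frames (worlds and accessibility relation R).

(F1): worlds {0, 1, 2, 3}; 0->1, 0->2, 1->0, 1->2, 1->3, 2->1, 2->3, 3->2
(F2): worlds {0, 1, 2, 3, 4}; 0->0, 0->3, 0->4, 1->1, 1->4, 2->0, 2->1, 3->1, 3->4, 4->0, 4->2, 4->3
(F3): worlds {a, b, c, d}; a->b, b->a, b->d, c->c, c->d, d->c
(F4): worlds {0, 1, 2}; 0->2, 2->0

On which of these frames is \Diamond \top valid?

(F1), (F2), (F3)

Frame correspondent (Sahlqvist): \forall x \exists y Rxy — i.e. seriality.
(F1): holds.
(F2): holds.
(F3): holds.
(F4): fails — world 1 has no successor.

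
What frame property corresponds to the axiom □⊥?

Emptiness of R

This schema is the Ver axiom.
It corresponds to emptiness of R: ∀x ∀y ¬Rxy.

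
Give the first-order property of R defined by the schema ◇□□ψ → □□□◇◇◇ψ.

∀x ∀y ∀z ((xRy ∧ xR³z) → ∃w (yR²w ∧ zR³w))

This is a Sahlqvist (Geach-type) schema ◇^1□^2ψ → □^3◇^3ψ.
First-order correspondent: ∀x ∀y ∀z ((xRy ∧ xR³z) → ∃w (yR²w ∧ zR³w)).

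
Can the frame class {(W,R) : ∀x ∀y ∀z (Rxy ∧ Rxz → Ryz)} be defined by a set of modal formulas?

This is a Sahlqvist condition; the 5 axiom ◇q → □◇q defines it.

Definable; ◇q → □◇q defines it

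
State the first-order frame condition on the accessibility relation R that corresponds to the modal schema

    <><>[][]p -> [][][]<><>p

This is a Sahlqvist (Geach-type) schema ◇^2□^2p → □^3◇^2p.
First-order correspondent: forall x forall y forall z ((x R^2 y & x R^3 z) -> exists w (y R^2 w & z R^2 w)).

forall x forall y forall z ((x R^2 y & x R^3 z) -> exists w (y R^2 w & z R^2 w))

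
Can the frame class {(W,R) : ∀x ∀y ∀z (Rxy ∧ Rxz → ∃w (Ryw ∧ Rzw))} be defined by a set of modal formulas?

Yes, by ◇□q → □◇q

The condition is convergence. A defining modal formula is ◇□q → □◇q.
Suppose ◇□q→□◇q is valid. Take Rxy, Rxz and set V(q)={w : Ryw}. Then □q at y so ◇□q at x, so □◇q at x, so ◇q at z, giving w with Rzw and Ryw.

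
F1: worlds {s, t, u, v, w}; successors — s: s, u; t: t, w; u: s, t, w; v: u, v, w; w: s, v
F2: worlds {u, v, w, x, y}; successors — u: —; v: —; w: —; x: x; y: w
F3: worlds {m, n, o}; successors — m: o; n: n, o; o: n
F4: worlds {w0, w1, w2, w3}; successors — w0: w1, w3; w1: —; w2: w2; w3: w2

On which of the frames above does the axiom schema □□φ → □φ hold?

F1

Frame correspondent (Sahlqvist): ∀x ∀y (Rxy → ∃z (Rxz ∧ Rzy)) — i.e. density.
F1: satisfies the condition.
F2: fails — Ryw but no z with Ryz and Rzw.
F3: fails — Rmo but no z with Rmz and Rzo.
F4: fails — Rw0w1 but no z with Rw0z and Rzw1.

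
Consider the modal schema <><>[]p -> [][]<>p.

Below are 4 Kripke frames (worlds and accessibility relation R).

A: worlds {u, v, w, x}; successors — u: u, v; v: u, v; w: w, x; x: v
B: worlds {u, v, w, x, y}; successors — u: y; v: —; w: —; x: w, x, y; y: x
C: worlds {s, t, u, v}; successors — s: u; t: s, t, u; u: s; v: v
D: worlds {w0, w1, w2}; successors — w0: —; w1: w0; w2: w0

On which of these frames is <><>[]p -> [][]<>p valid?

The schema corresponds to a generalized confluence (Geach) condition: forall x forall y forall z ((x R^2 y & x R^2 z) -> exists w (yRw & zRw)).
A: fails — wR²v, wR²w but no t with vRt and wRt.
B: fails — xR²w, xR²w but no t with wRt and wRt.
C: fails — tR²s, tR²u but no w with sRw and uRw.
D: condition met.

D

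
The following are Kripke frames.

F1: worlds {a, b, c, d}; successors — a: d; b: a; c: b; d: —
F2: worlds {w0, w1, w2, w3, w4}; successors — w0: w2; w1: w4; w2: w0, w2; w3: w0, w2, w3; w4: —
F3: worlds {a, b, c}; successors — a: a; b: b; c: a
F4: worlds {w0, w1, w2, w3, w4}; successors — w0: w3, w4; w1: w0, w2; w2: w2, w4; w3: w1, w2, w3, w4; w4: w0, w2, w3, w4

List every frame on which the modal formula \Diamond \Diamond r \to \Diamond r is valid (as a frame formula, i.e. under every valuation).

F3

This is the axiom for transitivity; its first-order frame correspondent is \forall x \forall y \forall z (Rxy \wedge Ryz \to Rxz).
F1: fails — Rba and Rad but not Rbd.
F2: fails — Rw0w2 and Rw2w0 but not Rw0w0.
F3: ✓.
F4: fails — Rw1w2 and Rw2w4 but not Rw1w4.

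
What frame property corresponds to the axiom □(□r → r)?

shift-reflexivity: ∀x ∀y (Rxy → Ryy)

Suppose □(□r→r) is valid. Take Rxy and set V(r)={w : Ryw}. Then at y, □r holds; since □(□r→r) at x, □r→r at y, so r at y, i.e. Ryy.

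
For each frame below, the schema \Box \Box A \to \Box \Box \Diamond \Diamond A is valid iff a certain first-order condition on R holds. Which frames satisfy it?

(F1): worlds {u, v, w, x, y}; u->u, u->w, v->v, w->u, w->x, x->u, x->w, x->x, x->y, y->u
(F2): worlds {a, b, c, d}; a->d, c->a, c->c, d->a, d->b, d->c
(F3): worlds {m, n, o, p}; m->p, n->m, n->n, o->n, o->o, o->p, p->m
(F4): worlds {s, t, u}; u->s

(F1), (F3), (F4)

Frame correspondent (Sahlqvist): \forall x \forall z (x R^2 z \to \exists w (x R^2 w \wedge z R^2 w)) — i.e. a generalized confluence (Geach) condition.
(F1): satisfies the condition.
(F2): fails — aR²b but no w with aR²w and bR²w.
(F3): satisfies the condition.
(F4): satisfies the condition.
Valid on: (F1), (F3), (F4).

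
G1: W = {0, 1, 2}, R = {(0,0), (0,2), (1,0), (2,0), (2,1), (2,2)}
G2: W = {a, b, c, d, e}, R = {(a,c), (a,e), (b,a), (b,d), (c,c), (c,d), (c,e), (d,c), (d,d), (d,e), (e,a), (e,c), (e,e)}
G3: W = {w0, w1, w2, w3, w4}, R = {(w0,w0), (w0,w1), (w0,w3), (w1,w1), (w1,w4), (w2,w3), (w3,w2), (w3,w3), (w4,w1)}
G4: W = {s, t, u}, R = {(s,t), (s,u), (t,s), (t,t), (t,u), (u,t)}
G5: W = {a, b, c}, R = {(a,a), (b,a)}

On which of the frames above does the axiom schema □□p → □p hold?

This is the axiom for density; its first-order frame correspondent is ∀x ∀y (Rxy → ∃z (Rxz ∧ Rzy)).
G1: holds.
G2: fails — Rba but no z with Rbz and Rza.
G3: holds.
G4: holds.
G5: holds.

G1, G3, G4, G5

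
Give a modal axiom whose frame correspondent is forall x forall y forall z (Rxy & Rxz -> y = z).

◇q → □q

This is partial functionality; the standard corresponding axiom is CD: ◇q → □q.
Suppose ◇q→□q is valid. Take Rxy, Rxz and set V(q)={y}. Then ◇q at x, so □q at x, so q at z, i.e. z=y.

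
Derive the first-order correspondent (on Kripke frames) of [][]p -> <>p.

forall x exists w (x R^2 w & xRw)

This is a Sahlqvist (Geach-type) schema ◇^0□^2p → □^0◇^1p.
Minimal-valuation argument: fix x; take any y with xR^0y and any z with xR^0z. Set V(p) to the set of worlds R-reachable from y in exactly 2 steps. Then □^2p holds at y, so the antecedent holds at x; validity forces ◇^1p at z, giving a w with zR^1w and yR^2w.
First-order correspondent: forall x exists w (x R^2 w & xRw).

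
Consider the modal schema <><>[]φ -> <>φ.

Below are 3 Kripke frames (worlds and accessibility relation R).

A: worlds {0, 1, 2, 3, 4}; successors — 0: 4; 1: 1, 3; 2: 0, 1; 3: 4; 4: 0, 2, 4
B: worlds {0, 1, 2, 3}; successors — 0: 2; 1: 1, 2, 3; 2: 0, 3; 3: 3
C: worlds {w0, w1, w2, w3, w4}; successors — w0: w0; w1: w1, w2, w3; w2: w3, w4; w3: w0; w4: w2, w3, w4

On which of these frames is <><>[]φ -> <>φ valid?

none

The schema corresponds to a generalized confluence (Geach) condition: forall x forall y (x R^2 y -> exists w (yRw & xRw)).
A: fails — 0R²2 but no w with 2Rw and 0Rw.
B: fails — 0R²3 but no w with 3Rw and 0Rw.
C: fails — w1R²w0 but no w with w0Rw and w1Rw.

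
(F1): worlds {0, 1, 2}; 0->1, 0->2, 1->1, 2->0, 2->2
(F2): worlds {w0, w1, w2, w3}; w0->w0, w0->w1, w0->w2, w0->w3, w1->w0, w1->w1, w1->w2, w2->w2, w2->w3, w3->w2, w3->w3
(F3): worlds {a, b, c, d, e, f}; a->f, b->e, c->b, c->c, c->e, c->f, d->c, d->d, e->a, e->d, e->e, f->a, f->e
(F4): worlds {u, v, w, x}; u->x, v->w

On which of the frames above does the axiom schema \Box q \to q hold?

(F2)

This is the axiom for reflexivity; its first-order frame correspondent is \forall x Rxx.
(F1): fails — world 0 does not see itself.
(F2): holds.
(F3): fails — world a does not see itself.
(F4): fails — world u does not see itself.
Valid on: (F2).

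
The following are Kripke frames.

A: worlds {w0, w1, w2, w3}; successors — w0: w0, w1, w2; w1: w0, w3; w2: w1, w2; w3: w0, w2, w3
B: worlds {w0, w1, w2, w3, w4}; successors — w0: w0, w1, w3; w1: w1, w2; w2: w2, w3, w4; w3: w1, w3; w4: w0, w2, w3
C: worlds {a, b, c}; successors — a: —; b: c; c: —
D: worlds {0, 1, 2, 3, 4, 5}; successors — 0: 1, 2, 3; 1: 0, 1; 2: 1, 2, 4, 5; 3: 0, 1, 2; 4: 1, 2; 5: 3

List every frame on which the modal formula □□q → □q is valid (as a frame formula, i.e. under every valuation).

This is the axiom for density; its first-order frame correspondent is ∀x ∀y (Rxy → ∃z (Rxz ∧ Rzy)).
A: condition met.
B: condition met.
C: fails — Rbc but no z with Rbz and Rzc.
D: fails — R53 but no z with R5z and Rz3.
Valid on: A, B.

A, B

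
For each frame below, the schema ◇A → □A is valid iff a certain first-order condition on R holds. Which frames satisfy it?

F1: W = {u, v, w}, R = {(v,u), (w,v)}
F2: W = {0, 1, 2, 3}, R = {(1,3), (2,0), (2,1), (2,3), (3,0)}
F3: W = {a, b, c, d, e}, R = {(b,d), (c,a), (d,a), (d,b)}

Frame correspondent (Sahlqvist): ∀x ∀y ∀z (Rxy ∧ Rxz → y = z) — i.e. partial functionality.
F1: holds.
F2: fails — 2 sees both 0 and 1.
F3: fails — d sees both a and b.

F1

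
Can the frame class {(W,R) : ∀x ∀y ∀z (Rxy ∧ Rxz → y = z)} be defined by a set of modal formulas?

Yes — defined by ◇p → □p

This is a Sahlqvist condition; the CD axiom ◇p → □p defines it.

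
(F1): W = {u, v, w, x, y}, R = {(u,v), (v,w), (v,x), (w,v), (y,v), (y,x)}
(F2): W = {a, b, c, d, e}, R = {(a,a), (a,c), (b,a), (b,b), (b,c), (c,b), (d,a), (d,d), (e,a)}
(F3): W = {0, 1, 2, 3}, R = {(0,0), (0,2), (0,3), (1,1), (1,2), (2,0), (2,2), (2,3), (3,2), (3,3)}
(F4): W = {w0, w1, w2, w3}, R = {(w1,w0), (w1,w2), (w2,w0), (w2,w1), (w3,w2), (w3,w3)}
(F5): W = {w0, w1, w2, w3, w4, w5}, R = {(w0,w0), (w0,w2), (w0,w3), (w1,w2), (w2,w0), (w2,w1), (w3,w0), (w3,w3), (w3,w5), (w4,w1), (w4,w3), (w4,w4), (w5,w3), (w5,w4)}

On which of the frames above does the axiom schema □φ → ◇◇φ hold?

Frame correspondent (Sahlqvist): ∀x ∃w (xRw ∧ xR²w) — i.e. a generalized confluence (Geach) condition.
(F1): fails — at u but no t with uRt and uR²t.
(F2): condition met.
(F3): condition met.
(F4): fails — at w0 but no w with w0Rw and w0R²w.
(F5): fails — at w1 but no w with w1Rw and w1R²w.

(F2), (F3)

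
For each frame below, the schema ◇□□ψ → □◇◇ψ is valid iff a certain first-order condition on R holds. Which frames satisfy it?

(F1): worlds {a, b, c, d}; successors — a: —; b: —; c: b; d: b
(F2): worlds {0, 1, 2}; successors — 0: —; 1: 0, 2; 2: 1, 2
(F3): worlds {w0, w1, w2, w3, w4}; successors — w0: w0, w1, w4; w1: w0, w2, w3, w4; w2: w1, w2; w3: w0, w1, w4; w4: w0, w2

The schema corresponds to a generalized confluence (Geach) condition: ∀x ∀y ∀z ((xRy ∧ xRz) → ∃w (yR²w ∧ zR²w)).
(F1): fails — cRb, cRb but no w with bR²w and bR²w.
(F2): fails — 1R0, 1R0 but no w with 0R²w and 0R²w.
(F3): satisfies the condition.
Valid on: (F3).

(F3)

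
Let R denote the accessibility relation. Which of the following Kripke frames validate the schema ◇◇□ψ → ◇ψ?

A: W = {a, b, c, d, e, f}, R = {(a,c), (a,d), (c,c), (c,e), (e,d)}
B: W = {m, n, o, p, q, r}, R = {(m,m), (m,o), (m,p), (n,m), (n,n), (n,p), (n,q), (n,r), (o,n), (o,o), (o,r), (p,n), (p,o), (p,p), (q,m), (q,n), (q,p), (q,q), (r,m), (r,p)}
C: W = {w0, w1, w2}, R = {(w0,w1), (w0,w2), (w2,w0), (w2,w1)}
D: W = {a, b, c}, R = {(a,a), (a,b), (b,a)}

D

Frame correspondent (Sahlqvist): ∀x ∀y (xR²y → ∃w (yRw ∧ xRw)) — i.e. a generalized confluence (Geach) condition.
A: fails — cR²d but no w with dRw and cRw.
B: fails — oR²r but no w with rRw and oRw.
C: fails — w0R²w1 but no w with w1Rw and w0Rw.
D: ✓.
Valid on: D.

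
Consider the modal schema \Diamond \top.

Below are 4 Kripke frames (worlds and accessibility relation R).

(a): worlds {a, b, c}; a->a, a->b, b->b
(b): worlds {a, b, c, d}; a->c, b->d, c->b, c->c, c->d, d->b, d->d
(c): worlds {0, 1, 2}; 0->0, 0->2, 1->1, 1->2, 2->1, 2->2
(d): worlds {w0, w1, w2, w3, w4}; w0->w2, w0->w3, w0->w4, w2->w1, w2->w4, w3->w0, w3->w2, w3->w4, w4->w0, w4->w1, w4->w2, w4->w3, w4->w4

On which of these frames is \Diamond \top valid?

(b), (c)

The schema corresponds to seriality: \forall x \exists y Rxy.
(a): fails — world c has no successor.
(b): satisfies the condition.
(c): satisfies the condition.
(d): fails — world w1 has no successor.
Valid on: (b), (c).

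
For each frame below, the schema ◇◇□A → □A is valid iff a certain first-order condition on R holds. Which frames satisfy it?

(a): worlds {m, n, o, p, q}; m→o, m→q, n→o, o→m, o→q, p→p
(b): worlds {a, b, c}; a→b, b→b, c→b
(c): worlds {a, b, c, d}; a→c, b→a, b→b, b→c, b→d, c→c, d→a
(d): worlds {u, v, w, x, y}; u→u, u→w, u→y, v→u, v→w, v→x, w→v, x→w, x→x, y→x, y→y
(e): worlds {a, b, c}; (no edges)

This is the axiom for a generalized confluence (Geach) condition; its first-order frame correspondent is ∀x ∀y ∀z ((xR²y ∧ xRz) → ∃w (yRw ∧ z = w)).
(a): fails — mR²q, mRo but no w with qRw and o=w.
(b): holds.
(c): fails — bR²a, bRa but no w with aRw and a=w.
(d): fails — uR²v, uRy but no t with vRt and y=t.
(e): holds.

(b), (e)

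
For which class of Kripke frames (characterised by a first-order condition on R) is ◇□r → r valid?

symmetry: ∀x ∀y (Rxy → Ryx)

This is a form of the B axiom.
Its frame correspondent is symmetry — ∀x ∀y (Rxy → Ryx).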